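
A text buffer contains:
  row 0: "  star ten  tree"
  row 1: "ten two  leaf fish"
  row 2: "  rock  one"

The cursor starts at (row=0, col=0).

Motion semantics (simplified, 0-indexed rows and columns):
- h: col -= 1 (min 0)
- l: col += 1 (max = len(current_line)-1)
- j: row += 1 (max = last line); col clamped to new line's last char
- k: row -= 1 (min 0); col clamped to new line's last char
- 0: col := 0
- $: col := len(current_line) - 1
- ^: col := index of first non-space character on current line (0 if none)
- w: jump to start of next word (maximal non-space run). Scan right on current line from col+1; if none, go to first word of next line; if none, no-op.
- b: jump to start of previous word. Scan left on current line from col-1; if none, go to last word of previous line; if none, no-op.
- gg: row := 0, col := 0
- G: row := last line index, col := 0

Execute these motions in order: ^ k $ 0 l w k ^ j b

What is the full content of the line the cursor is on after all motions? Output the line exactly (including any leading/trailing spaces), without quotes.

Answer: ten two  leaf fish

Derivation:
After 1 (^): row=0 col=2 char='s'
After 2 (k): row=0 col=2 char='s'
After 3 ($): row=0 col=15 char='e'
After 4 (0): row=0 col=0 char='_'
After 5 (l): row=0 col=1 char='_'
After 6 (w): row=0 col=2 char='s'
After 7 (k): row=0 col=2 char='s'
After 8 (^): row=0 col=2 char='s'
After 9 (j): row=1 col=2 char='n'
After 10 (b): row=1 col=0 char='t'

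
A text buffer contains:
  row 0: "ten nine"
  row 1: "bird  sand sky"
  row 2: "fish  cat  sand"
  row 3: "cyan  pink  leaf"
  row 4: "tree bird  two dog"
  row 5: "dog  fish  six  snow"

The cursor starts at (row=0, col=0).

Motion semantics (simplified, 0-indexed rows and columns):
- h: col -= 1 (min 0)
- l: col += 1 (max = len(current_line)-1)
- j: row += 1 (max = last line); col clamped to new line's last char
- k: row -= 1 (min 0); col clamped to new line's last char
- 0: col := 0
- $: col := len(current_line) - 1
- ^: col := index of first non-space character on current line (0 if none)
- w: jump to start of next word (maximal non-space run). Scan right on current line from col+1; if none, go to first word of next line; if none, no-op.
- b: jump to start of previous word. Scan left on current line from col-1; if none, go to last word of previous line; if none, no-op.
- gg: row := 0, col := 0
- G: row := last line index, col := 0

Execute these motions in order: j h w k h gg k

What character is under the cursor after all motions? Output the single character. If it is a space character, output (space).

Answer: t

Derivation:
After 1 (j): row=1 col=0 char='b'
After 2 (h): row=1 col=0 char='b'
After 3 (w): row=1 col=6 char='s'
After 4 (k): row=0 col=6 char='n'
After 5 (h): row=0 col=5 char='i'
After 6 (gg): row=0 col=0 char='t'
After 7 (k): row=0 col=0 char='t'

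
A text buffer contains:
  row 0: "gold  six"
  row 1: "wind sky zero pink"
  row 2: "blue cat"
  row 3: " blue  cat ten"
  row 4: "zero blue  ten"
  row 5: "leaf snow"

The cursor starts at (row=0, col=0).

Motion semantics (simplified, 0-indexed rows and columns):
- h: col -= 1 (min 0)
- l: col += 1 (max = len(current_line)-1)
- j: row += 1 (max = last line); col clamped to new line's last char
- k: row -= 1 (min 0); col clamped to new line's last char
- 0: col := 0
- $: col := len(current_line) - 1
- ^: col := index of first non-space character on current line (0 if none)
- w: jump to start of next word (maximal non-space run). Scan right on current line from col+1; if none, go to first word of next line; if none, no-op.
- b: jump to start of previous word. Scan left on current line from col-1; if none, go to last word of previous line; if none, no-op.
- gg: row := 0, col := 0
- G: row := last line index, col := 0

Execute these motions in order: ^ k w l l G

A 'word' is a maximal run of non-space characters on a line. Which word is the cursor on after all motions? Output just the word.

Answer: leaf

Derivation:
After 1 (^): row=0 col=0 char='g'
After 2 (k): row=0 col=0 char='g'
After 3 (w): row=0 col=6 char='s'
After 4 (l): row=0 col=7 char='i'
After 5 (l): row=0 col=8 char='x'
After 6 (G): row=5 col=0 char='l'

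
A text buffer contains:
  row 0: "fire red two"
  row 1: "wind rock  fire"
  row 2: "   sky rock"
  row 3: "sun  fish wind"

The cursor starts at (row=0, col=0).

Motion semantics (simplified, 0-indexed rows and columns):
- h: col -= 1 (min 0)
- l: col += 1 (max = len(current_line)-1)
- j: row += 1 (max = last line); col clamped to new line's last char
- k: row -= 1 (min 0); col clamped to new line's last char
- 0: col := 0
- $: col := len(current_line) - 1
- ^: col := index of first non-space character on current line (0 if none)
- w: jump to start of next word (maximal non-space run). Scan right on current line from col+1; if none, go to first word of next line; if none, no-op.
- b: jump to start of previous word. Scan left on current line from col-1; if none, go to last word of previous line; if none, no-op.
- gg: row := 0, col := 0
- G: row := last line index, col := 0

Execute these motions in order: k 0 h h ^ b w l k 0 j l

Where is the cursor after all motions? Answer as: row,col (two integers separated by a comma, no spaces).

After 1 (k): row=0 col=0 char='f'
After 2 (0): row=0 col=0 char='f'
After 3 (h): row=0 col=0 char='f'
After 4 (h): row=0 col=0 char='f'
After 5 (^): row=0 col=0 char='f'
After 6 (b): row=0 col=0 char='f'
After 7 (w): row=0 col=5 char='r'
After 8 (l): row=0 col=6 char='e'
After 9 (k): row=0 col=6 char='e'
After 10 (0): row=0 col=0 char='f'
After 11 (j): row=1 col=0 char='w'
After 12 (l): row=1 col=1 char='i'

Answer: 1,1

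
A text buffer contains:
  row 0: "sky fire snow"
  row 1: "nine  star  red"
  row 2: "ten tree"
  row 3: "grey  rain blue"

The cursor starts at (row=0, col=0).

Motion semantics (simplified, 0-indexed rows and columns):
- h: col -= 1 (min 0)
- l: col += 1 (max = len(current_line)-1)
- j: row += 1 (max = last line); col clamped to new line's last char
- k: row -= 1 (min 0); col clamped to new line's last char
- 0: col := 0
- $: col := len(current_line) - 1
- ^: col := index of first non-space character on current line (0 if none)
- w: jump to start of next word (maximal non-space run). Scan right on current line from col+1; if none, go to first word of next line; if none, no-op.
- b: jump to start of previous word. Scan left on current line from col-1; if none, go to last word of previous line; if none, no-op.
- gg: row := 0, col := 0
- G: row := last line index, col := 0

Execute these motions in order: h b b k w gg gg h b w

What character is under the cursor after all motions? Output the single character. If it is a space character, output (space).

Answer: f

Derivation:
After 1 (h): row=0 col=0 char='s'
After 2 (b): row=0 col=0 char='s'
After 3 (b): row=0 col=0 char='s'
After 4 (k): row=0 col=0 char='s'
After 5 (w): row=0 col=4 char='f'
After 6 (gg): row=0 col=0 char='s'
After 7 (gg): row=0 col=0 char='s'
After 8 (h): row=0 col=0 char='s'
After 9 (b): row=0 col=0 char='s'
After 10 (w): row=0 col=4 char='f'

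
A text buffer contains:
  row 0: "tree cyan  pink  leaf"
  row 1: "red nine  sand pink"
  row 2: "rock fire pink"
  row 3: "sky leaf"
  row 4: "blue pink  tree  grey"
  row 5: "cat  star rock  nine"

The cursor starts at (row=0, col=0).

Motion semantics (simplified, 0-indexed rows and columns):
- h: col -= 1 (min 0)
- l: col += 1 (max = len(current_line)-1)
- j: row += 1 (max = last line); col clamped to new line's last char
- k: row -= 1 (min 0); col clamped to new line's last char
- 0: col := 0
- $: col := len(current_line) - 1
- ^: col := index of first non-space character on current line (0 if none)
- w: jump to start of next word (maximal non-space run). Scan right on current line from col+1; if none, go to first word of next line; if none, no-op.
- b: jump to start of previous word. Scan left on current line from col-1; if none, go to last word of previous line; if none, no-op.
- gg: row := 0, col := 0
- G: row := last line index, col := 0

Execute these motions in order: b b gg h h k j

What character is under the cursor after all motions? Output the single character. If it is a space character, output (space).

After 1 (b): row=0 col=0 char='t'
After 2 (b): row=0 col=0 char='t'
After 3 (gg): row=0 col=0 char='t'
After 4 (h): row=0 col=0 char='t'
After 5 (h): row=0 col=0 char='t'
After 6 (k): row=0 col=0 char='t'
After 7 (j): row=1 col=0 char='r'

Answer: r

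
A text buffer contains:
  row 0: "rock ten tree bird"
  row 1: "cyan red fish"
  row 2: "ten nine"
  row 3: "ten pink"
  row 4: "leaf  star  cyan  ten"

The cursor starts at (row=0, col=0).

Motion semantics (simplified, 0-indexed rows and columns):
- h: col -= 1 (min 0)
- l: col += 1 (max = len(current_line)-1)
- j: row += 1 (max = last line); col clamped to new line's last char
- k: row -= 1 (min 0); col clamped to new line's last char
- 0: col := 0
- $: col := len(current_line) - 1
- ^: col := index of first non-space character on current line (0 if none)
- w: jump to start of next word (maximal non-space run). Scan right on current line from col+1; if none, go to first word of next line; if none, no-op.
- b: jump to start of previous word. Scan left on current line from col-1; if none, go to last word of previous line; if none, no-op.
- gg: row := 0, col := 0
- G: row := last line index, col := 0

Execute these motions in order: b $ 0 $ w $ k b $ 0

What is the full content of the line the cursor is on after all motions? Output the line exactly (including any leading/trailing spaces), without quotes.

Answer: rock ten tree bird

Derivation:
After 1 (b): row=0 col=0 char='r'
After 2 ($): row=0 col=17 char='d'
After 3 (0): row=0 col=0 char='r'
After 4 ($): row=0 col=17 char='d'
After 5 (w): row=1 col=0 char='c'
After 6 ($): row=1 col=12 char='h'
After 7 (k): row=0 col=12 char='e'
After 8 (b): row=0 col=9 char='t'
After 9 ($): row=0 col=17 char='d'
After 10 (0): row=0 col=0 char='r'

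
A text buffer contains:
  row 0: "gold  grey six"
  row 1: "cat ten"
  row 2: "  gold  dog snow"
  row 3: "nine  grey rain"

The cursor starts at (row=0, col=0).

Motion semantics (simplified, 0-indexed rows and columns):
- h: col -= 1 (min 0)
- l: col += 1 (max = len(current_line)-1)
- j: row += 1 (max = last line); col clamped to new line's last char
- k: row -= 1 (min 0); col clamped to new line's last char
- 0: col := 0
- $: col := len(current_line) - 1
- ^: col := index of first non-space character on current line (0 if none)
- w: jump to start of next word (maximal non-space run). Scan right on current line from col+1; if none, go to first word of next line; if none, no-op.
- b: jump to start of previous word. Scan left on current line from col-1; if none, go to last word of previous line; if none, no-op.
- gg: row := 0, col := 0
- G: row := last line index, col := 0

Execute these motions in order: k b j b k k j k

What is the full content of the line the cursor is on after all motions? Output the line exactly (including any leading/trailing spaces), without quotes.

Answer: gold  grey six

Derivation:
After 1 (k): row=0 col=0 char='g'
After 2 (b): row=0 col=0 char='g'
After 3 (j): row=1 col=0 char='c'
After 4 (b): row=0 col=11 char='s'
After 5 (k): row=0 col=11 char='s'
After 6 (k): row=0 col=11 char='s'
After 7 (j): row=1 col=6 char='n'
After 8 (k): row=0 col=6 char='g'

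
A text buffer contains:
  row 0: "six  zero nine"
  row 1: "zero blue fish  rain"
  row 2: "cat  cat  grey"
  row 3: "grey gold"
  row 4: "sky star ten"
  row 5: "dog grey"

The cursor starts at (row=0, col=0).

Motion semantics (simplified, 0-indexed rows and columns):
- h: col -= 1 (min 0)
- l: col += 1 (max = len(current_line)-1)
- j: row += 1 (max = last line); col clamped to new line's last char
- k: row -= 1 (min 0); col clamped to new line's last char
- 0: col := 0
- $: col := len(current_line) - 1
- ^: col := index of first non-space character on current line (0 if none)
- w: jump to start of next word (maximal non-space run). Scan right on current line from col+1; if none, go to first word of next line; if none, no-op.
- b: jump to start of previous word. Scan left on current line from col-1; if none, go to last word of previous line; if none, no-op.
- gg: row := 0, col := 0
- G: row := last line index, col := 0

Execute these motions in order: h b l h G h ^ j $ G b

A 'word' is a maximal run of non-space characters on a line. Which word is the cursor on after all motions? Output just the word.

After 1 (h): row=0 col=0 char='s'
After 2 (b): row=0 col=0 char='s'
After 3 (l): row=0 col=1 char='i'
After 4 (h): row=0 col=0 char='s'
After 5 (G): row=5 col=0 char='d'
After 6 (h): row=5 col=0 char='d'
After 7 (^): row=5 col=0 char='d'
After 8 (j): row=5 col=0 char='d'
After 9 ($): row=5 col=7 char='y'
After 10 (G): row=5 col=0 char='d'
After 11 (b): row=4 col=9 char='t'

Answer: ten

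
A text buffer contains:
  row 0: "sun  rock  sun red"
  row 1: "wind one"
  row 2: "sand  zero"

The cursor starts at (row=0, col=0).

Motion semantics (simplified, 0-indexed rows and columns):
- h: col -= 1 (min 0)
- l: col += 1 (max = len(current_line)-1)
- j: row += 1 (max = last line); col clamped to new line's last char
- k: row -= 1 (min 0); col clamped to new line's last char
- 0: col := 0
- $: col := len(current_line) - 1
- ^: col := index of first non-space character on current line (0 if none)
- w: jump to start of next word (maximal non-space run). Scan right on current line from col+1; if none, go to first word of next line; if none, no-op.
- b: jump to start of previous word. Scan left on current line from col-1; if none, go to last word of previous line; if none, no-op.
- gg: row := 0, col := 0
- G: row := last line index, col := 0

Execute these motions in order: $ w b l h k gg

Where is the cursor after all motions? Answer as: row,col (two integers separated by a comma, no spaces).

After 1 ($): row=0 col=17 char='d'
After 2 (w): row=1 col=0 char='w'
After 3 (b): row=0 col=15 char='r'
After 4 (l): row=0 col=16 char='e'
After 5 (h): row=0 col=15 char='r'
After 6 (k): row=0 col=15 char='r'
After 7 (gg): row=0 col=0 char='s'

Answer: 0,0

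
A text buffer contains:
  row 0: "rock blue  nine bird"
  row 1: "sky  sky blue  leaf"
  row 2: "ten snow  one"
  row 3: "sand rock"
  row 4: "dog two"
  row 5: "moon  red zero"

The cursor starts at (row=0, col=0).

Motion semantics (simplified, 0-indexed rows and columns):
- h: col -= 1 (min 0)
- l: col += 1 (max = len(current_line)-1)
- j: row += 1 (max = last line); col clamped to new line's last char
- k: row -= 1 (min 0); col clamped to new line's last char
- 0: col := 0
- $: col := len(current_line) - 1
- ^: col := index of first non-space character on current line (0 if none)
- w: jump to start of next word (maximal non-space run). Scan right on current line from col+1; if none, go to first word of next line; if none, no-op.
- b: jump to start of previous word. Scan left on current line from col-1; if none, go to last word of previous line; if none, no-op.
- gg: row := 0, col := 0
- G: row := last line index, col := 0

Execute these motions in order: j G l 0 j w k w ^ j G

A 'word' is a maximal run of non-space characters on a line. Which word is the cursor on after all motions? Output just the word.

After 1 (j): row=1 col=0 char='s'
After 2 (G): row=5 col=0 char='m'
After 3 (l): row=5 col=1 char='o'
After 4 (0): row=5 col=0 char='m'
After 5 (j): row=5 col=0 char='m'
After 6 (w): row=5 col=6 char='r'
After 7 (k): row=4 col=6 char='o'
After 8 (w): row=5 col=0 char='m'
After 9 (^): row=5 col=0 char='m'
After 10 (j): row=5 col=0 char='m'
After 11 (G): row=5 col=0 char='m'

Answer: moon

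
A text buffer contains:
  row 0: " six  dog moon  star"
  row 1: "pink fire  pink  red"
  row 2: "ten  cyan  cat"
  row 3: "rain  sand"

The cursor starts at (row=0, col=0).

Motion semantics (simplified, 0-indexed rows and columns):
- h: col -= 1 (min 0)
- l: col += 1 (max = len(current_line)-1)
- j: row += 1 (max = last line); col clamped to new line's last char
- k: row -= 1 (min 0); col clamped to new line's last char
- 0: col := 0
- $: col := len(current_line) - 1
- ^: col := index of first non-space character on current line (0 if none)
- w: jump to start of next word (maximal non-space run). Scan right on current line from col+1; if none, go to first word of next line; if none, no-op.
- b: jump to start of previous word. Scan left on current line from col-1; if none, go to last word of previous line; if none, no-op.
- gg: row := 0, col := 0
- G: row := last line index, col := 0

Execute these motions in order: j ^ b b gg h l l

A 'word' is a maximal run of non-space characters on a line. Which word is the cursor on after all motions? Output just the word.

After 1 (j): row=1 col=0 char='p'
After 2 (^): row=1 col=0 char='p'
After 3 (b): row=0 col=16 char='s'
After 4 (b): row=0 col=10 char='m'
After 5 (gg): row=0 col=0 char='_'
After 6 (h): row=0 col=0 char='_'
After 7 (l): row=0 col=1 char='s'
After 8 (l): row=0 col=2 char='i'

Answer: six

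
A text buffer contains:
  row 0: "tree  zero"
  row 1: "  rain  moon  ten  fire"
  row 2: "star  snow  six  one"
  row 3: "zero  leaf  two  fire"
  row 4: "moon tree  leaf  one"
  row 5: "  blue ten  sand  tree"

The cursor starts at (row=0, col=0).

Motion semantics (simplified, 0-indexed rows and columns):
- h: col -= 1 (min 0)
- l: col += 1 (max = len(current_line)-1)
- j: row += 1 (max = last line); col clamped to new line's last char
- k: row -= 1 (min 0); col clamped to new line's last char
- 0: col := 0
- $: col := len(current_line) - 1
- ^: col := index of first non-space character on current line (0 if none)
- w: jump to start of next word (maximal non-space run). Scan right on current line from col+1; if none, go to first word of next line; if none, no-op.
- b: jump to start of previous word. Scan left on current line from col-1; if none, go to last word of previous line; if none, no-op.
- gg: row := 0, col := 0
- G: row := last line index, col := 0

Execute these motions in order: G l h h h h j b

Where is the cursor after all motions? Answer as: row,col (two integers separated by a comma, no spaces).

After 1 (G): row=5 col=0 char='_'
After 2 (l): row=5 col=1 char='_'
After 3 (h): row=5 col=0 char='_'
After 4 (h): row=5 col=0 char='_'
After 5 (h): row=5 col=0 char='_'
After 6 (h): row=5 col=0 char='_'
After 7 (j): row=5 col=0 char='_'
After 8 (b): row=4 col=17 char='o'

Answer: 4,17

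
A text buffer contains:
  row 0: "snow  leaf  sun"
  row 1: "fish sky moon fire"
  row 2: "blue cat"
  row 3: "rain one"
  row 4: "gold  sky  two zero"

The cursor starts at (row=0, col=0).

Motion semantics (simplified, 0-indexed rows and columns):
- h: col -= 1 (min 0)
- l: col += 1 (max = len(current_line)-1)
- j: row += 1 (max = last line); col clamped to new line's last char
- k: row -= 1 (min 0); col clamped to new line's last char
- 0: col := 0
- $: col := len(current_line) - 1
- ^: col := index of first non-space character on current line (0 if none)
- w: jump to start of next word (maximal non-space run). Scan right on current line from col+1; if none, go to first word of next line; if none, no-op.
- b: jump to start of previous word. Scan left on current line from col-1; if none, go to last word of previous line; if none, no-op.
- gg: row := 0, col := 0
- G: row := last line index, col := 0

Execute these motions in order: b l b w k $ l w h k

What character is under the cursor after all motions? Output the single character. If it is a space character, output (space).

After 1 (b): row=0 col=0 char='s'
After 2 (l): row=0 col=1 char='n'
After 3 (b): row=0 col=0 char='s'
After 4 (w): row=0 col=6 char='l'
After 5 (k): row=0 col=6 char='l'
After 6 ($): row=0 col=14 char='n'
After 7 (l): row=0 col=14 char='n'
After 8 (w): row=1 col=0 char='f'
After 9 (h): row=1 col=0 char='f'
After 10 (k): row=0 col=0 char='s'

Answer: s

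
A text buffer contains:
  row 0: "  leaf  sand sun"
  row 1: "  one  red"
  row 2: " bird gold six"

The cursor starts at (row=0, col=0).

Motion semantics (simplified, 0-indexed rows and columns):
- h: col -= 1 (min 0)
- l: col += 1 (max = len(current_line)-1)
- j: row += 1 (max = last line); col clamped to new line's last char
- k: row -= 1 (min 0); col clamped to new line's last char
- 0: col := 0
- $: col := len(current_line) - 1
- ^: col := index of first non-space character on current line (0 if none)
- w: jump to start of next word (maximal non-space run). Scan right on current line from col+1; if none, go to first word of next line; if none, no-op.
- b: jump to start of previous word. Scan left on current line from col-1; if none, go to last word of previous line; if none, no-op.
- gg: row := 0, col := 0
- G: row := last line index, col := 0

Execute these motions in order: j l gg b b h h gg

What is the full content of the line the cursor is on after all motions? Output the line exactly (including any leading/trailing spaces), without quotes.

Answer:   leaf  sand sun

Derivation:
After 1 (j): row=1 col=0 char='_'
After 2 (l): row=1 col=1 char='_'
After 3 (gg): row=0 col=0 char='_'
After 4 (b): row=0 col=0 char='_'
After 5 (b): row=0 col=0 char='_'
After 6 (h): row=0 col=0 char='_'
After 7 (h): row=0 col=0 char='_'
After 8 (gg): row=0 col=0 char='_'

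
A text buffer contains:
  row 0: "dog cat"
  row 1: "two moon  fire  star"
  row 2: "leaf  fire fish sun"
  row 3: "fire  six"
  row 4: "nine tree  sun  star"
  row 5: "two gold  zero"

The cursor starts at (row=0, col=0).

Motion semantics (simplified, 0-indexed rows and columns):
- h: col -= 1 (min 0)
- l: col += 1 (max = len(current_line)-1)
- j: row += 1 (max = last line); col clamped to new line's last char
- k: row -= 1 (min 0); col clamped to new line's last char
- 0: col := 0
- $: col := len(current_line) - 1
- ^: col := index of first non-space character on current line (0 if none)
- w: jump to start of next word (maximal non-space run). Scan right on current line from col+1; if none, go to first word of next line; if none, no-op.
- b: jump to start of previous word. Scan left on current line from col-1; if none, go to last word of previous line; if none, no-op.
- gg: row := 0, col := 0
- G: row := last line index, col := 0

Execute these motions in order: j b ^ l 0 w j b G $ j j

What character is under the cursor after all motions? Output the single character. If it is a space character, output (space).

Answer: o

Derivation:
After 1 (j): row=1 col=0 char='t'
After 2 (b): row=0 col=4 char='c'
After 3 (^): row=0 col=0 char='d'
After 4 (l): row=0 col=1 char='o'
After 5 (0): row=0 col=0 char='d'
After 6 (w): row=0 col=4 char='c'
After 7 (j): row=1 col=4 char='m'
After 8 (b): row=1 col=0 char='t'
After 9 (G): row=5 col=0 char='t'
After 10 ($): row=5 col=13 char='o'
After 11 (j): row=5 col=13 char='o'
After 12 (j): row=5 col=13 char='o'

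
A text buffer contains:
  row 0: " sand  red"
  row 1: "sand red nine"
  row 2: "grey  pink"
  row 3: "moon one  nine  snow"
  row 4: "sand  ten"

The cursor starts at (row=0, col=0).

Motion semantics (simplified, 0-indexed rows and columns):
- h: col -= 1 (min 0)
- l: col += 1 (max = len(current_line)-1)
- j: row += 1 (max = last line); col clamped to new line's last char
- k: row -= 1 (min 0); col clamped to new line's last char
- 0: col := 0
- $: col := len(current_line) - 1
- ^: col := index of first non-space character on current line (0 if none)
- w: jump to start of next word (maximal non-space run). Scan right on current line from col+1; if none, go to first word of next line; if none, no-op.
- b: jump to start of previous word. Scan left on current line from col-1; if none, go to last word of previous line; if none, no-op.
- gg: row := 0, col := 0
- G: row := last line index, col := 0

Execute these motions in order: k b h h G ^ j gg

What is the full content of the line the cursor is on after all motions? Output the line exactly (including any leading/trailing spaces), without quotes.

Answer:  sand  red

Derivation:
After 1 (k): row=0 col=0 char='_'
After 2 (b): row=0 col=0 char='_'
After 3 (h): row=0 col=0 char='_'
After 4 (h): row=0 col=0 char='_'
After 5 (G): row=4 col=0 char='s'
After 6 (^): row=4 col=0 char='s'
After 7 (j): row=4 col=0 char='s'
After 8 (gg): row=0 col=0 char='_'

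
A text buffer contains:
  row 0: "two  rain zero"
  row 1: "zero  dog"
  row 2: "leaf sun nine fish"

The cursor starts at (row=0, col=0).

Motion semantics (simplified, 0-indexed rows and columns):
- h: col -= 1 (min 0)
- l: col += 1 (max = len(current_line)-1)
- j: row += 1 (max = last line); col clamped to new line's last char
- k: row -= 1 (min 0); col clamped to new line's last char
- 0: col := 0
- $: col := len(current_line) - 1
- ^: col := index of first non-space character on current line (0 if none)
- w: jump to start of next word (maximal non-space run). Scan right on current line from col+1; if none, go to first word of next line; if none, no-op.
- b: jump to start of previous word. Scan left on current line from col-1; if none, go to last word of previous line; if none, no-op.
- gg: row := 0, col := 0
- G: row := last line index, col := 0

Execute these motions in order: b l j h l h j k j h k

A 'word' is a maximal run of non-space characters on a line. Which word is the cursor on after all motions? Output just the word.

Answer: zero

Derivation:
After 1 (b): row=0 col=0 char='t'
After 2 (l): row=0 col=1 char='w'
After 3 (j): row=1 col=1 char='e'
After 4 (h): row=1 col=0 char='z'
After 5 (l): row=1 col=1 char='e'
After 6 (h): row=1 col=0 char='z'
After 7 (j): row=2 col=0 char='l'
After 8 (k): row=1 col=0 char='z'
After 9 (j): row=2 col=0 char='l'
After 10 (h): row=2 col=0 char='l'
After 11 (k): row=1 col=0 char='z'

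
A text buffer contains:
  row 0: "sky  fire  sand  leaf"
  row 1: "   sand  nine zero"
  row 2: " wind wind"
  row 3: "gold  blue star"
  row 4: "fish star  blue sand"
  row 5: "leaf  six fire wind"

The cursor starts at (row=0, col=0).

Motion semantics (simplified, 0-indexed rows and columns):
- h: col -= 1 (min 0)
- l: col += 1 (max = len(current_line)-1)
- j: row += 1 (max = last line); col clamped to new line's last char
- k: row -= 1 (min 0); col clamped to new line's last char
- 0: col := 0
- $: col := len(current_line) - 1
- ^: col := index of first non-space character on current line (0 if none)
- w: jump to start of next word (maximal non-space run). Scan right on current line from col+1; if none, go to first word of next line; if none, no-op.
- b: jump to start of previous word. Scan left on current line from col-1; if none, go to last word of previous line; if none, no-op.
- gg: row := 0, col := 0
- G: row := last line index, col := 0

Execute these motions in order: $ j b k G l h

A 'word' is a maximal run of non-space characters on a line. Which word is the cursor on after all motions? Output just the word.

After 1 ($): row=0 col=20 char='f'
After 2 (j): row=1 col=17 char='o'
After 3 (b): row=1 col=14 char='z'
After 4 (k): row=0 col=14 char='d'
After 5 (G): row=5 col=0 char='l'
After 6 (l): row=5 col=1 char='e'
After 7 (h): row=5 col=0 char='l'

Answer: leaf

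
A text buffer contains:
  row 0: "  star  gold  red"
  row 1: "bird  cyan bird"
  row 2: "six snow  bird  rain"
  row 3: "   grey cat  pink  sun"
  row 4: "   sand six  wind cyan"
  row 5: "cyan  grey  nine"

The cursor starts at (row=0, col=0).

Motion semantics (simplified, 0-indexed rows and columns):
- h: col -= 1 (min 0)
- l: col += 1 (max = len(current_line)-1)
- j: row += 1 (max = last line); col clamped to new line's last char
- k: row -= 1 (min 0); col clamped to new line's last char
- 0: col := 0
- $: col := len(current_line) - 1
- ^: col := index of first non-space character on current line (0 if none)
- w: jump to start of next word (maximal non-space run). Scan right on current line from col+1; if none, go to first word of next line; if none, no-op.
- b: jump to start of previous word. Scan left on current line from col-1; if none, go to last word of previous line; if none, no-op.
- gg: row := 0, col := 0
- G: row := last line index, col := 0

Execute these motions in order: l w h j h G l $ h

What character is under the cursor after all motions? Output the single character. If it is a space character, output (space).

After 1 (l): row=0 col=1 char='_'
After 2 (w): row=0 col=2 char='s'
After 3 (h): row=0 col=1 char='_'
After 4 (j): row=1 col=1 char='i'
After 5 (h): row=1 col=0 char='b'
After 6 (G): row=5 col=0 char='c'
After 7 (l): row=5 col=1 char='y'
After 8 ($): row=5 col=15 char='e'
After 9 (h): row=5 col=14 char='n'

Answer: n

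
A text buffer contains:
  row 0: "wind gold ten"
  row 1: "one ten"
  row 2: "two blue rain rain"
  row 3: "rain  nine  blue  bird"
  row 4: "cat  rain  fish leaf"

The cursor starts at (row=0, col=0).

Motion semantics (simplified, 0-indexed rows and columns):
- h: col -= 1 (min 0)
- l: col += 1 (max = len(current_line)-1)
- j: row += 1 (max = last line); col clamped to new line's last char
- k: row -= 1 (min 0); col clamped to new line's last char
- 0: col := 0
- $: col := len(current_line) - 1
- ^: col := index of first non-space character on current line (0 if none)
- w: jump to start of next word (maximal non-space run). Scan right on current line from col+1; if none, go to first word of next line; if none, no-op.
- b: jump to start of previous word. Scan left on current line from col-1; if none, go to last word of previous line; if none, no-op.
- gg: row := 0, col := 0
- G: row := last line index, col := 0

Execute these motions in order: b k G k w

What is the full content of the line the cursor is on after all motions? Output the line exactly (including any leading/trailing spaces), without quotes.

After 1 (b): row=0 col=0 char='w'
After 2 (k): row=0 col=0 char='w'
After 3 (G): row=4 col=0 char='c'
After 4 (k): row=3 col=0 char='r'
After 5 (w): row=3 col=6 char='n'

Answer: rain  nine  blue  bird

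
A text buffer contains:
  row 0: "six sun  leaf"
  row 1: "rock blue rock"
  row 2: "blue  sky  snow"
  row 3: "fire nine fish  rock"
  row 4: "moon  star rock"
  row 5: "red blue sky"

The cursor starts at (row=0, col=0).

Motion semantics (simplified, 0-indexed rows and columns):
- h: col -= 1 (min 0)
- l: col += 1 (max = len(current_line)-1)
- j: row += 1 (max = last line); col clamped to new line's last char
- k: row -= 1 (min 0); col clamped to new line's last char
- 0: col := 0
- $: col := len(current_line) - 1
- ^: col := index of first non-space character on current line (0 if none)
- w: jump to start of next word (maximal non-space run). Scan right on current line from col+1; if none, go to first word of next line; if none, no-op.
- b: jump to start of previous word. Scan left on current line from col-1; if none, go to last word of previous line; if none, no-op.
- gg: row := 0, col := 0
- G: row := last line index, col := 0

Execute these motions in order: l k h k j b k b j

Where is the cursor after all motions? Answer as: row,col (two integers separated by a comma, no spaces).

After 1 (l): row=0 col=1 char='i'
After 2 (k): row=0 col=1 char='i'
After 3 (h): row=0 col=0 char='s'
After 4 (k): row=0 col=0 char='s'
After 5 (j): row=1 col=0 char='r'
After 6 (b): row=0 col=9 char='l'
After 7 (k): row=0 col=9 char='l'
After 8 (b): row=0 col=4 char='s'
After 9 (j): row=1 col=4 char='_'

Answer: 1,4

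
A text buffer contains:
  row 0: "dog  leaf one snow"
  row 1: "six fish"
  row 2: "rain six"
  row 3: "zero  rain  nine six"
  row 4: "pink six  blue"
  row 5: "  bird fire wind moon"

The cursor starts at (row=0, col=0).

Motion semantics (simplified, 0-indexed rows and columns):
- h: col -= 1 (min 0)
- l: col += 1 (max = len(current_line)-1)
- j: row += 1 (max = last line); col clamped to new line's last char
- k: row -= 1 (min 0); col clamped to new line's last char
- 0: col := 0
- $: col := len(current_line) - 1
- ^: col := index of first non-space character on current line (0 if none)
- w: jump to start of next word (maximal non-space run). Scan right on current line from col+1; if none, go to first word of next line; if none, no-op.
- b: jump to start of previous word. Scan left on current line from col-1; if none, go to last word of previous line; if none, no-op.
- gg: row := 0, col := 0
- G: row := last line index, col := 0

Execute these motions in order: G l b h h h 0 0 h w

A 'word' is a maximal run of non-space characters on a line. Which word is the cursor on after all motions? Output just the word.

After 1 (G): row=5 col=0 char='_'
After 2 (l): row=5 col=1 char='_'
After 3 (b): row=4 col=10 char='b'
After 4 (h): row=4 col=9 char='_'
After 5 (h): row=4 col=8 char='_'
After 6 (h): row=4 col=7 char='x'
After 7 (0): row=4 col=0 char='p'
After 8 (0): row=4 col=0 char='p'
After 9 (h): row=4 col=0 char='p'
After 10 (w): row=4 col=5 char='s'

Answer: six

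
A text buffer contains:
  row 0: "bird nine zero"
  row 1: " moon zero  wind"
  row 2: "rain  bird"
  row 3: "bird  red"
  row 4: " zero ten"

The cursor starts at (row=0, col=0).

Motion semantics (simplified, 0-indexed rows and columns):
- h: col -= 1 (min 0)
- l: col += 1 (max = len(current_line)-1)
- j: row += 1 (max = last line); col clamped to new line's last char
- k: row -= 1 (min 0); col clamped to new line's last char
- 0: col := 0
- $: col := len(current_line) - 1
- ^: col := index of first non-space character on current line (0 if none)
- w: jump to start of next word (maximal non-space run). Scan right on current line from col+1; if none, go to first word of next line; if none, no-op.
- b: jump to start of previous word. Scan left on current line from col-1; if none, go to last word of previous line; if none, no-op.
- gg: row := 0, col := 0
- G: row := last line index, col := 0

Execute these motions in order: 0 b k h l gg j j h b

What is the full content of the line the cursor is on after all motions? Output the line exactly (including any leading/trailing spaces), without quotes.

Answer:  moon zero  wind

Derivation:
After 1 (0): row=0 col=0 char='b'
After 2 (b): row=0 col=0 char='b'
After 3 (k): row=0 col=0 char='b'
After 4 (h): row=0 col=0 char='b'
After 5 (l): row=0 col=1 char='i'
After 6 (gg): row=0 col=0 char='b'
After 7 (j): row=1 col=0 char='_'
After 8 (j): row=2 col=0 char='r'
After 9 (h): row=2 col=0 char='r'
After 10 (b): row=1 col=12 char='w'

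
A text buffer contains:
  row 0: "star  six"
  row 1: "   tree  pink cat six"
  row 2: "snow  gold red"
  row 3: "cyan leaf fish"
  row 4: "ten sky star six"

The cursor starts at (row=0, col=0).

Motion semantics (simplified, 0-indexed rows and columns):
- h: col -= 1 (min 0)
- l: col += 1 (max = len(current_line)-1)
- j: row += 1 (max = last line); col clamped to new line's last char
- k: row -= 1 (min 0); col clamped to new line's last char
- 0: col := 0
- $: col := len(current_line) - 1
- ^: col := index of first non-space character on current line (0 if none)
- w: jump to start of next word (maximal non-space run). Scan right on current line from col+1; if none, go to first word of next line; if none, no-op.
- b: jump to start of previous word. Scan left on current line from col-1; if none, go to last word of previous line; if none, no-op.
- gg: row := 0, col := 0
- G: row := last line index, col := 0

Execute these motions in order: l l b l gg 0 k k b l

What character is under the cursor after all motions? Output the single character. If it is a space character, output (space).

After 1 (l): row=0 col=1 char='t'
After 2 (l): row=0 col=2 char='a'
After 3 (b): row=0 col=0 char='s'
After 4 (l): row=0 col=1 char='t'
After 5 (gg): row=0 col=0 char='s'
After 6 (0): row=0 col=0 char='s'
After 7 (k): row=0 col=0 char='s'
After 8 (k): row=0 col=0 char='s'
After 9 (b): row=0 col=0 char='s'
After 10 (l): row=0 col=1 char='t'

Answer: t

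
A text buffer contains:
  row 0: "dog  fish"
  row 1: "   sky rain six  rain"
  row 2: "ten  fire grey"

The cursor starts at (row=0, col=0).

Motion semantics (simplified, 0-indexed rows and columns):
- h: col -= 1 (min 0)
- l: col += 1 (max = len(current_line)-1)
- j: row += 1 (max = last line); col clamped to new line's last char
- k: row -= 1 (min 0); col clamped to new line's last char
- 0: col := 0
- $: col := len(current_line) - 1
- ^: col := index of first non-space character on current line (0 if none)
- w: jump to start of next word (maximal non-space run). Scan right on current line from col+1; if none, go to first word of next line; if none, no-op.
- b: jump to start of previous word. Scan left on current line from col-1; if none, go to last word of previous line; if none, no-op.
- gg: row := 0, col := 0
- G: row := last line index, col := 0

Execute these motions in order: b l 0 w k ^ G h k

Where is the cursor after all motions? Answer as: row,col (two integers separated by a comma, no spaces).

After 1 (b): row=0 col=0 char='d'
After 2 (l): row=0 col=1 char='o'
After 3 (0): row=0 col=0 char='d'
After 4 (w): row=0 col=5 char='f'
After 5 (k): row=0 col=5 char='f'
After 6 (^): row=0 col=0 char='d'
After 7 (G): row=2 col=0 char='t'
After 8 (h): row=2 col=0 char='t'
After 9 (k): row=1 col=0 char='_'

Answer: 1,0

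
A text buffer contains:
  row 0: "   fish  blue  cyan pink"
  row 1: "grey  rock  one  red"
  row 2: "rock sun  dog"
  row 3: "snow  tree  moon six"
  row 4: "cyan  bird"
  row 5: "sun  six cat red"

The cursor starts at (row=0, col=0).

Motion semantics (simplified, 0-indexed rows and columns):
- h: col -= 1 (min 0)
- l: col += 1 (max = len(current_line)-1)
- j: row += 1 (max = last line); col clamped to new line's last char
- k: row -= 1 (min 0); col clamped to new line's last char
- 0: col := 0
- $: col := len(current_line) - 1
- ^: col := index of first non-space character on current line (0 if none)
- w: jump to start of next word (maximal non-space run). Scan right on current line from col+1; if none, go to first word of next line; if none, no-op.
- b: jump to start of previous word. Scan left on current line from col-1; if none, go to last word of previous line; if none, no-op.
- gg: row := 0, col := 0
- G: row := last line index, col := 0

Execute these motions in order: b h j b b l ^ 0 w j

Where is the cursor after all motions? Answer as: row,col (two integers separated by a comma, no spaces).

Answer: 1,3

Derivation:
After 1 (b): row=0 col=0 char='_'
After 2 (h): row=0 col=0 char='_'
After 3 (j): row=1 col=0 char='g'
After 4 (b): row=0 col=20 char='p'
After 5 (b): row=0 col=15 char='c'
After 6 (l): row=0 col=16 char='y'
After 7 (^): row=0 col=3 char='f'
After 8 (0): row=0 col=0 char='_'
After 9 (w): row=0 col=3 char='f'
After 10 (j): row=1 col=3 char='y'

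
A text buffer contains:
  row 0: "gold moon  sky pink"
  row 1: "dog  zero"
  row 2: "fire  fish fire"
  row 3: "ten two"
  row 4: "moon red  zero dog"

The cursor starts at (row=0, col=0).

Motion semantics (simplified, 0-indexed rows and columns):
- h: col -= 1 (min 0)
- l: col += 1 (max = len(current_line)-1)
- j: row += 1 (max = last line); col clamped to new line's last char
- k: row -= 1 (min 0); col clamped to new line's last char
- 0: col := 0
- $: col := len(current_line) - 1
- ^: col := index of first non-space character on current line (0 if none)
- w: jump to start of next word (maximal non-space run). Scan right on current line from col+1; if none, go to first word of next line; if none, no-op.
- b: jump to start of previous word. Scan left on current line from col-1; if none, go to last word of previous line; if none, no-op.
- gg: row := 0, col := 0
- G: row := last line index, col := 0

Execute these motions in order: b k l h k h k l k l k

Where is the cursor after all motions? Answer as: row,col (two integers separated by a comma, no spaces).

Answer: 0,2

Derivation:
After 1 (b): row=0 col=0 char='g'
After 2 (k): row=0 col=0 char='g'
After 3 (l): row=0 col=1 char='o'
After 4 (h): row=0 col=0 char='g'
After 5 (k): row=0 col=0 char='g'
After 6 (h): row=0 col=0 char='g'
After 7 (k): row=0 col=0 char='g'
After 8 (l): row=0 col=1 char='o'
After 9 (k): row=0 col=1 char='o'
After 10 (l): row=0 col=2 char='l'
After 11 (k): row=0 col=2 char='l'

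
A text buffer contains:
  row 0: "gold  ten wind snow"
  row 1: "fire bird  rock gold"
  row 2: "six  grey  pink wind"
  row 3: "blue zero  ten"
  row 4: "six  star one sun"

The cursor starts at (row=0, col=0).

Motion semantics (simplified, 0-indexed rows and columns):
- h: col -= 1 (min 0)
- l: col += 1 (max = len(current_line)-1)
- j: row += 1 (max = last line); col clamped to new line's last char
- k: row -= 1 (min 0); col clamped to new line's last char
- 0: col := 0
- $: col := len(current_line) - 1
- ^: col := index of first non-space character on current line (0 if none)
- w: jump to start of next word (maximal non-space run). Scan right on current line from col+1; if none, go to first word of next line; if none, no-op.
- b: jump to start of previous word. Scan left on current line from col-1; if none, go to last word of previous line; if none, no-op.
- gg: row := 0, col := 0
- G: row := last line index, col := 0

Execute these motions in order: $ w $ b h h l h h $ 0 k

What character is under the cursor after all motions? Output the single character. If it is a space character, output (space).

Answer: g

Derivation:
After 1 ($): row=0 col=18 char='w'
After 2 (w): row=1 col=0 char='f'
After 3 ($): row=1 col=19 char='d'
After 4 (b): row=1 col=16 char='g'
After 5 (h): row=1 col=15 char='_'
After 6 (h): row=1 col=14 char='k'
After 7 (l): row=1 col=15 char='_'
After 8 (h): row=1 col=14 char='k'
After 9 (h): row=1 col=13 char='c'
After 10 ($): row=1 col=19 char='d'
After 11 (0): row=1 col=0 char='f'
After 12 (k): row=0 col=0 char='g'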